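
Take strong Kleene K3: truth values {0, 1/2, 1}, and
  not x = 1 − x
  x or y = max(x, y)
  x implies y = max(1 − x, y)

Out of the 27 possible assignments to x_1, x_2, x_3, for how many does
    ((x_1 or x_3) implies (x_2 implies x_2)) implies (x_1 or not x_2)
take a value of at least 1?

value 1: 15 assignments (counts)
value 1/2: 9 assignments
value 0: 3 assignments
So 15 of the 27 assignments meet the threshold.

15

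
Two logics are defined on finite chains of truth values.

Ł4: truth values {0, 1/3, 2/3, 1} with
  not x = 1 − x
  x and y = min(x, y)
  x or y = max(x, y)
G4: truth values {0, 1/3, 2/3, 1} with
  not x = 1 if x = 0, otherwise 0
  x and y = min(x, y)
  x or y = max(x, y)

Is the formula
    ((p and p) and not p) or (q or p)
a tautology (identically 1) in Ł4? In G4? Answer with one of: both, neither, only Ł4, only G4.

neither

In Ł4: at p = 0, q = 0 the value is 0 — not a tautology.
In G4: at p = 0, q = 0 the value is 0 — not a tautology.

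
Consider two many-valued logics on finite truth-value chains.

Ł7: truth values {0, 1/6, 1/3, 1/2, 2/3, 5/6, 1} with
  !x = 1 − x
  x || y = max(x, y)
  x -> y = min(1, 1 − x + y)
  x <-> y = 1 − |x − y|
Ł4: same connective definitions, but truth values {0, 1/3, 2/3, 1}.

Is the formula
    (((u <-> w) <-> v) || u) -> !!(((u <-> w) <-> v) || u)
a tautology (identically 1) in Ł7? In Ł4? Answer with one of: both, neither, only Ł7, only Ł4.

both

In Ł7: every assignment gives 1 — tautology.
In Ł4: every assignment gives 1 — tautology.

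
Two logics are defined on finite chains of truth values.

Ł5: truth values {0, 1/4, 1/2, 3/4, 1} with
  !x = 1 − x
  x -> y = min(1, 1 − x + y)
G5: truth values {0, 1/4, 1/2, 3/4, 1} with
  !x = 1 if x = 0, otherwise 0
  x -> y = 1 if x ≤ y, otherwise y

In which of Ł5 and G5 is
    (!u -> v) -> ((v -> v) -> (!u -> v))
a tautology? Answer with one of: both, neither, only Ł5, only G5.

both

In Ł5: every assignment gives 1 — tautology.
In G5: every assignment gives 1 — tautology.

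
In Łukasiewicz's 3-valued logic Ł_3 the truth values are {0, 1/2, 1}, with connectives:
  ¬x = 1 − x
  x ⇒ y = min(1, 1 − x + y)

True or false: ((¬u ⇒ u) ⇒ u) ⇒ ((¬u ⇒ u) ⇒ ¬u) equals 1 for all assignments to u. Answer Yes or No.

Counterexample: take u = 1.
¬u = ¬1 = 0
¬u ⇒ u = 0 ⇒ 1 = 1
(¬u ⇒ u) ⇒ u = 1 ⇒ 1 = 1
¬u = ¬1 = 0
¬u ⇒ u = 0 ⇒ 1 = 1
¬u = ¬1 = 0
(¬u ⇒ u) ⇒ ¬u = 1 ⇒ 0 = 0
((¬u ⇒ u) ⇒ u) ⇒ ((¬u ⇒ u) ⇒ ¬u) = 1 ⇒ 0 = 0
This gives 0 ≠ 1.

No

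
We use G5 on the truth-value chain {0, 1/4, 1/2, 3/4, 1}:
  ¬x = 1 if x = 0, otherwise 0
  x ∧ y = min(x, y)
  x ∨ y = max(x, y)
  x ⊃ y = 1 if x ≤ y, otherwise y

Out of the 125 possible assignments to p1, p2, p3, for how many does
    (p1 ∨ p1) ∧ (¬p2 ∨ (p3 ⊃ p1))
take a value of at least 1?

value 1: 25 assignments (counts)
value 3/4: 25 assignments
value 1/2: 25 assignments
value 1/4: 25 assignments
value 0: 25 assignments
So 25 of the 125 assignments meet the threshold.

25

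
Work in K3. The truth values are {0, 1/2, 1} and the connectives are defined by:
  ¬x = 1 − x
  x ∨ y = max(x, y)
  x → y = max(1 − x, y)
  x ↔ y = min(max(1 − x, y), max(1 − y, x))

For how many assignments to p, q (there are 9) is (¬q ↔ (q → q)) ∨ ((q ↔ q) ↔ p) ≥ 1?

4

p = 0, q = 0 ↦ 1  ≥
p = 0, q = 1/2 ↦ 1/2  <
p = 0, q = 1 ↦ 0  <
p = 1/2, q = 0 ↦ 1  ≥
p = 1/2, q = 1/2 ↦ 1/2  <
p = 1/2, q = 1 ↦ 1/2  <
p = 1, q = 0 ↦ 1  ≥
p = 1, q = 1/2 ↦ 1/2  <
p = 1, q = 1 ↦ 1  ≥
So 4 of the 9 assignments meet the threshold.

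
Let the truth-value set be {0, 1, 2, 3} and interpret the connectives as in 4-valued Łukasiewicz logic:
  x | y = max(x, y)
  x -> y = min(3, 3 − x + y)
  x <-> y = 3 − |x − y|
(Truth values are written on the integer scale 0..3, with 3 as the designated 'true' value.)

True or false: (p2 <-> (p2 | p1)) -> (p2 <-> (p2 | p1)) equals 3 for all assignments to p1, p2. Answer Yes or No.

p1 = 0, p2 = 0 ↦ 3
p1 = 0, p2 = 1 ↦ 3
p1 = 0, p2 = 2 ↦ 3
p1 = 0, p2 = 3 ↦ 3
p1 = 1, p2 = 0 ↦ 3
p1 = 1, p2 = 1 ↦ 3
p1 = 1, p2 = 2 ↦ 3
p1 = 1, p2 = 3 ↦ 3
p1 = 2, p2 = 0 ↦ 3
p1 = 2, p2 = 1 ↦ 3
p1 = 2, p2 = 2 ↦ 3
p1 = 2, p2 = 3 ↦ 3
p1 = 3, p2 = 0 ↦ 3
p1 = 3, p2 = 1 ↦ 3
p1 = 3, p2 = 2 ↦ 3
p1 = 3, p2 = 3 ↦ 3
Every assignment gives a value ≥ 3.

Yes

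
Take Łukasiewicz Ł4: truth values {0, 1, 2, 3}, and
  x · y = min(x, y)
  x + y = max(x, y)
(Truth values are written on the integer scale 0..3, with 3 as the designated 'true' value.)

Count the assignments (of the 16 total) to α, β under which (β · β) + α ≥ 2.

12

α = 0, β = 0 ↦ 0  <
α = 0, β = 1 ↦ 1  <
α = 0, β = 2 ↦ 2  ≥
α = 0, β = 3 ↦ 3  ≥
α = 1, β = 0 ↦ 1  <
α = 1, β = 1 ↦ 1  <
α = 1, β = 2 ↦ 2  ≥
α = 1, β = 3 ↦ 3  ≥
α = 2, β = 0 ↦ 2  ≥
α = 2, β = 1 ↦ 2  ≥
α = 2, β = 2 ↦ 2  ≥
α = 2, β = 3 ↦ 3  ≥
α = 3, β = 0 ↦ 3  ≥
α = 3, β = 1 ↦ 3  ≥
α = 3, β = 2 ↦ 3  ≥
α = 3, β = 3 ↦ 3  ≥
So 12 of the 16 assignments meet the threshold.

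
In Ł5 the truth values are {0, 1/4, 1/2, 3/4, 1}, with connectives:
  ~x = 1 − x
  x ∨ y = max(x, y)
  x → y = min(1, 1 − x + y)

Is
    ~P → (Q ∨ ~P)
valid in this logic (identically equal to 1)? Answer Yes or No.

At P = 0, Q = 1/4, for instance:
~P = ~0 = 1
Q ∨ ~P = 1/4 ∨ 1 = 1
~P → (Q ∨ ~P) = 1 → 1 = 1
and checking the remaining 24 assignments likewise gives ≥ 1 in every case.

Yes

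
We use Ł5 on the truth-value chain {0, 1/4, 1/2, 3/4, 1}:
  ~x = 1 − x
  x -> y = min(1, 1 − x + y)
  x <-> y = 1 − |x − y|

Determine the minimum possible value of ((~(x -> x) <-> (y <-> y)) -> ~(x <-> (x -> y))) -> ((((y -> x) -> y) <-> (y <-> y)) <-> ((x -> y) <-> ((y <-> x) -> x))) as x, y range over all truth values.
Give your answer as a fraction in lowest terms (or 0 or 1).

1/4

Take x = 1/4, y = 0:
x -> x = 1/4 -> 1/4 = 1
~(x -> x) = ~1 = 0
y <-> y = 0 <-> 0 = 1
~(x -> x) <-> (y <-> y) = 0 <-> 1 = 0
x -> y = 1/4 -> 0 = 3/4
x <-> (x -> y) = 1/4 <-> 3/4 = 1/2
~(x <-> (x -> y)) = ~1/2 = 1/2
(~(x -> x) <-> (y <-> y)) -> ~(x <-> (x -> y)) = 0 -> 1/2 = 1
y -> x = 0 -> 1/4 = 1
(y -> x) -> y = 1 -> 0 = 0
y <-> y = 0 <-> 0 = 1
((y -> x) -> y) <-> (y <-> y) = 0 <-> 1 = 0
x -> y = 1/4 -> 0 = 3/4
y <-> x = 0 <-> 1/4 = 3/4
(y <-> x) -> x = 3/4 -> 1/4 = 1/2
(x -> y) <-> ((y <-> x) -> x) = 3/4 <-> 1/2 = 3/4
(((y -> x) -> y) <-> (y <-> y)) <-> ((x -> y) <-> ((y <-> x) -> x)) = 0 <-> 3/4 = 1/4
((~(x -> x) <-> (y <-> y)) -> ~(x <-> (x -> y))) -> ((((y -> x) -> y) <-> (y <-> y)) <-> ((x -> y) <-> ((y <-> x) -> x))) = 1 -> 1/4 = 1/4
No assignment yields a value below 1/4, so this is the minimum.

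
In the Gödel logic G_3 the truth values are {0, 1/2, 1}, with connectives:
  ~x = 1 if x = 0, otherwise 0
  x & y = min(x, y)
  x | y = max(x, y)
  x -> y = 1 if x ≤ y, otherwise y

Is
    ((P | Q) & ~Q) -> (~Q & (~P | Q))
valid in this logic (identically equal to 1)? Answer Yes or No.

No

Counterexample: take P = 1/2, Q = 0.
P | Q = 1/2 | 0 = 1/2
~Q = ~0 = 1
(P | Q) & ~Q = 1/2 & 1 = 1/2
~Q = ~0 = 1
~P = ~1/2 = 0
~P | Q = 0 | 0 = 0
~Q & (~P | Q) = 1 & 0 = 0
((P | Q) & ~Q) -> (~Q & (~P | Q)) = 1/2 -> 0 = 0
This gives 0 ≠ 1.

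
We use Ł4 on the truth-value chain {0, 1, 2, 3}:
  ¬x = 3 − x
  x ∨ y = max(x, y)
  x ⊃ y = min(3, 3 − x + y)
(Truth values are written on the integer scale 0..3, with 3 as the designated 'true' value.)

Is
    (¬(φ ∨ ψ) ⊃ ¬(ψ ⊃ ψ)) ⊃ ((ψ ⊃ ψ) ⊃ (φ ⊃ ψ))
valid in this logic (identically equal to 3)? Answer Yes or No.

Counterexample: take φ = 2, ψ = 0.
φ ∨ ψ = 2 ∨ 0 = 2
¬(φ ∨ ψ) = ¬2 = 1
ψ ⊃ ψ = 0 ⊃ 0 = 3
¬(ψ ⊃ ψ) = ¬3 = 0
¬(φ ∨ ψ) ⊃ ¬(ψ ⊃ ψ) = 1 ⊃ 0 = 2
ψ ⊃ ψ = 0 ⊃ 0 = 3
φ ⊃ ψ = 2 ⊃ 0 = 1
(ψ ⊃ ψ) ⊃ (φ ⊃ ψ) = 3 ⊃ 1 = 1
(¬(φ ∨ ψ) ⊃ ¬(ψ ⊃ ψ)) ⊃ ((ψ ⊃ ψ) ⊃ (φ ⊃ ψ)) = 2 ⊃ 1 = 2
This gives 2 ≠ 3.

No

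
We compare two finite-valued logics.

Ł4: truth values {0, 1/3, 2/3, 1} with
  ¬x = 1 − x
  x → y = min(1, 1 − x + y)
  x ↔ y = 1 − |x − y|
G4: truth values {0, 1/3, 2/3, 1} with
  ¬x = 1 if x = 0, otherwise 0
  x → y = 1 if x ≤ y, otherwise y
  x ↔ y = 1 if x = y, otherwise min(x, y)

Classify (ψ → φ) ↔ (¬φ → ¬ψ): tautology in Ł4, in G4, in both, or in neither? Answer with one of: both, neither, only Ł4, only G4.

only Ł4

In Ł4: every assignment gives 1 — tautology.
In G4: at φ = 1/3, ψ = 2/3 the value is 1/3 — not a tautology.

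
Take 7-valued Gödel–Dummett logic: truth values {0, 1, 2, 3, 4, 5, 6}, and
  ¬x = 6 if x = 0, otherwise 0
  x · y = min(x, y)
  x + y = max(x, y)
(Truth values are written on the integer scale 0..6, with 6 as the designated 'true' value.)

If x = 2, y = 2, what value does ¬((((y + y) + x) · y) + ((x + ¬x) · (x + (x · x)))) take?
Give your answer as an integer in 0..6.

0

y + y = 2 + 2 = 2
(y + y) + x = 2 + 2 = 2
((y + y) + x) · y = 2 · 2 = 2
¬x = ¬2 = 0
x + ¬x = 2 + 0 = 2
x · x = 2 · 2 = 2
x + (x · x) = 2 + 2 = 2
(x + ¬x) · (x + (x · x)) = 2 · 2 = 2
(((y + y) + x) · y) + ((x + ¬x) · (x + (x · x))) = 2 + 2 = 2
¬((((y + y) + x) · y) + ((x + ¬x) · (x + (x · x)))) = ¬2 = 0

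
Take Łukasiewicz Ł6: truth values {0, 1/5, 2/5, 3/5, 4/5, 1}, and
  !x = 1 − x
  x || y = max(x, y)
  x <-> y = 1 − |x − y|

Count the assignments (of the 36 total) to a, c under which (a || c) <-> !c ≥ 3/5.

value 1: 3 assignments (counts)
value 4/5: 11 assignments (counts)
value 3/5: 4 assignments (counts)
value 2/5: 9 assignments
value 1/5: 2 assignments
value 0: 7 assignments
So 18 of the 36 assignments meet the threshold.

18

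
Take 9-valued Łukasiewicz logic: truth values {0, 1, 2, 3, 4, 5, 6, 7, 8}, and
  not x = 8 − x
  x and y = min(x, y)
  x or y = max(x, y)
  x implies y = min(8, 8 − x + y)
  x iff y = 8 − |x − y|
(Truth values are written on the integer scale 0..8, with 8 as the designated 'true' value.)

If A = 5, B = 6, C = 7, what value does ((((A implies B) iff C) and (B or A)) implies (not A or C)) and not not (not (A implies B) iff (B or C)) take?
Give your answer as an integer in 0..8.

A implies B = 5 implies 6 = 8
(A implies B) iff C = 8 iff 7 = 7
B or A = 6 or 5 = 6
((A implies B) iff C) and (B or A) = 7 and 6 = 6
not A = not 5 = 3
not A or C = 3 or 7 = 7
(((A implies B) iff C) and (B or A)) implies (not A or C) = 6 implies 7 = 8
A implies B = 5 implies 6 = 8
not (A implies B) = not 8 = 0
B or C = 6 or 7 = 7
not (A implies B) iff (B or C) = 0 iff 7 = 1
not (not (A implies B) iff (B or C)) = not 1 = 7
not not (not (A implies B) iff (B or C)) = not 7 = 1
((((A implies B) iff C) and (B or A)) implies (not A or C)) and not not (not (A implies B) iff (B or C)) = 8 and 1 = 1

1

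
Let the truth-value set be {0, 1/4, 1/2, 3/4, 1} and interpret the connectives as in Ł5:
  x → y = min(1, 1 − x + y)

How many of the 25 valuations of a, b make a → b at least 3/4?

19

value 1: 15 assignments (counts)
value 3/4: 4 assignments (counts)
value 1/2: 3 assignments
value 1/4: 2 assignments
value 0: 1 assignment
So 19 of the 25 assignments meet the threshold.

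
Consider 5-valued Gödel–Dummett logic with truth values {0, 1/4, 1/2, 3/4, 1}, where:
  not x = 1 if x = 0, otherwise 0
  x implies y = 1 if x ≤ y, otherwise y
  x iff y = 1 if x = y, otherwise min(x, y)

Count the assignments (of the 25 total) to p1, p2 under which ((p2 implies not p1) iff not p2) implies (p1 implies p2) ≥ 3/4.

16

value 1: 15 assignments (counts)
value 3/4: 1 assignment (counts)
value 1/2: 2 assignments
value 1/4: 3 assignments
value 0: 4 assignments
So 16 of the 25 assignments meet the threshold.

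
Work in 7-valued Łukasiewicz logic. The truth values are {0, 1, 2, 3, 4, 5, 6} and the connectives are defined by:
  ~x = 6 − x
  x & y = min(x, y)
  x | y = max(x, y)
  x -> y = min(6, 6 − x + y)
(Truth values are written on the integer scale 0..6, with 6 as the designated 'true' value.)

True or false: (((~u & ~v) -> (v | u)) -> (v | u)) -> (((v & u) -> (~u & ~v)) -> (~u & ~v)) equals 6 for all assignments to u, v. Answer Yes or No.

Counterexample: take u = 0, v = 4.
~u = ~0 = 6
~v = ~4 = 2
~u & ~v = 6 & 2 = 2
v | u = 4 | 0 = 4
(~u & ~v) -> (v | u) = 2 -> 4 = 6
v | u = 4 | 0 = 4
((~u & ~v) -> (v | u)) -> (v | u) = 6 -> 4 = 4
v & u = 4 & 0 = 0
~u = ~0 = 6
~v = ~4 = 2
~u & ~v = 6 & 2 = 2
(v & u) -> (~u & ~v) = 0 -> 2 = 6
~u = ~0 = 6
~v = ~4 = 2
~u & ~v = 6 & 2 = 2
((v & u) -> (~u & ~v)) -> (~u & ~v) = 6 -> 2 = 2
(((~u & ~v) -> (v | u)) -> (v | u)) -> (((v & u) -> (~u & ~v)) -> (~u & ~v)) = 4 -> 2 = 4
This gives 4 ≠ 6.

No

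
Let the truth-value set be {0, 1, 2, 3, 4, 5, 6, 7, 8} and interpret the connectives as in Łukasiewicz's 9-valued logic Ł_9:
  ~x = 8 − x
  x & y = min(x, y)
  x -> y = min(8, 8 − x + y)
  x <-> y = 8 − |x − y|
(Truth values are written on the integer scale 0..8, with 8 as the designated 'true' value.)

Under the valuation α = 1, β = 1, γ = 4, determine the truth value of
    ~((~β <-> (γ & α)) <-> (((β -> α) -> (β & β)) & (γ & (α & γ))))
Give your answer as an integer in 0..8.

1

~β = ~1 = 7
γ & α = 4 & 1 = 1
~β <-> (γ & α) = 7 <-> 1 = 2
β -> α = 1 -> 1 = 8
β & β = 1 & 1 = 1
(β -> α) -> (β & β) = 8 -> 1 = 1
α & γ = 1 & 4 = 1
γ & (α & γ) = 4 & 1 = 1
((β -> α) -> (β & β)) & (γ & (α & γ)) = 1 & 1 = 1
(~β <-> (γ & α)) <-> (((β -> α) -> (β & β)) & (γ & (α & γ))) = 2 <-> 1 = 7
~((~β <-> (γ & α)) <-> (((β -> α) -> (β & β)) & (γ & (α & γ)))) = ~7 = 1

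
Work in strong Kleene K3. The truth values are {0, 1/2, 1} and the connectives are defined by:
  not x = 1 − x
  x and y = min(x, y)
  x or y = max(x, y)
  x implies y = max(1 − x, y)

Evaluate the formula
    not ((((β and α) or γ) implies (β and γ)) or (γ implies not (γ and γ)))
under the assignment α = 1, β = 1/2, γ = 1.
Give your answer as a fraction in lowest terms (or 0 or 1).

β and α = 1/2 and 1 = 1/2
(β and α) or γ = 1/2 or 1 = 1
β and γ = 1/2 and 1 = 1/2
((β and α) or γ) implies (β and γ) = 1 implies 1/2 = 1/2
γ and γ = 1 and 1 = 1
not (γ and γ) = not 1 = 0
γ implies not (γ and γ) = 1 implies 0 = 0
(((β and α) or γ) implies (β and γ)) or (γ implies not (γ and γ)) = 1/2 or 0 = 1/2
not ((((β and α) or γ) implies (β and γ)) or (γ implies not (γ and γ))) = not 1/2 = 1/2

1/2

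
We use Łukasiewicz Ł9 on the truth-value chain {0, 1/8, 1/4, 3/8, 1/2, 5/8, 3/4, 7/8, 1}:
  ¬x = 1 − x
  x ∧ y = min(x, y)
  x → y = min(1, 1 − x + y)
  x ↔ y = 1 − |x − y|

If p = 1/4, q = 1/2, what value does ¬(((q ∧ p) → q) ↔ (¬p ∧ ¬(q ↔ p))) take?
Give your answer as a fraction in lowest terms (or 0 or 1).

3/4

q ∧ p = 1/2 ∧ 1/4 = 1/4
(q ∧ p) → q = 1/4 → 1/2 = 1
¬p = ¬1/4 = 3/4
q ↔ p = 1/2 ↔ 1/4 = 3/4
¬(q ↔ p) = ¬3/4 = 1/4
¬p ∧ ¬(q ↔ p) = 3/4 ∧ 1/4 = 1/4
((q ∧ p) → q) ↔ (¬p ∧ ¬(q ↔ p)) = 1 ↔ 1/4 = 1/4
¬(((q ∧ p) → q) ↔ (¬p ∧ ¬(q ↔ p))) = ¬1/4 = 3/4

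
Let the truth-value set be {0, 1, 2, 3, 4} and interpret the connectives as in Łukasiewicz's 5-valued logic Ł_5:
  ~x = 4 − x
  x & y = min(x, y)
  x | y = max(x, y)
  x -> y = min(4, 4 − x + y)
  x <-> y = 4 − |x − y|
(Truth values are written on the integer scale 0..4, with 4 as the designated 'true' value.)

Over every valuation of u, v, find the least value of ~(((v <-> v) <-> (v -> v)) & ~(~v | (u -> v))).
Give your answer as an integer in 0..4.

2

Take u = 4, v = 2:
v <-> v = 2 <-> 2 = 4
v -> v = 2 -> 2 = 4
(v <-> v) <-> (v -> v) = 4 <-> 4 = 4
~v = ~2 = 2
u -> v = 4 -> 2 = 2
~v | (u -> v) = 2 | 2 = 2
~(~v | (u -> v)) = ~2 = 2
((v <-> v) <-> (v -> v)) & ~(~v | (u -> v)) = 4 & 2 = 2
~(((v <-> v) <-> (v -> v)) & ~(~v | (u -> v))) = ~2 = 2
No assignment yields a value below 2, so this is the minimum.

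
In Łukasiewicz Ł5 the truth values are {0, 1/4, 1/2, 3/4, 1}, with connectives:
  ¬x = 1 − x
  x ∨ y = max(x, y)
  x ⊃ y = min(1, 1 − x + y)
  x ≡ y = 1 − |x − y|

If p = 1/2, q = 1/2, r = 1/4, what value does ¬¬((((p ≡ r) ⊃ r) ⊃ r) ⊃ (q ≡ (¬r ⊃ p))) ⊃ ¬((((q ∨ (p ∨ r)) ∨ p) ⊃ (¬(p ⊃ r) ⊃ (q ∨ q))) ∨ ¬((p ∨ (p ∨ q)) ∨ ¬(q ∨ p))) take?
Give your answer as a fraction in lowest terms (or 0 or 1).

0

p ≡ r = 1/2 ≡ 1/4 = 3/4
(p ≡ r) ⊃ r = 3/4 ⊃ 1/4 = 1/2
((p ≡ r) ⊃ r) ⊃ r = 1/2 ⊃ 1/4 = 3/4
¬r = ¬1/4 = 3/4
¬r ⊃ p = 3/4 ⊃ 1/2 = 3/4
q ≡ (¬r ⊃ p) = 1/2 ≡ 3/4 = 3/4
(((p ≡ r) ⊃ r) ⊃ r) ⊃ (q ≡ (¬r ⊃ p)) = 3/4 ⊃ 3/4 = 1
¬((((p ≡ r) ⊃ r) ⊃ r) ⊃ (q ≡ (¬r ⊃ p))) = ¬1 = 0
¬¬((((p ≡ r) ⊃ r) ⊃ r) ⊃ (q ≡ (¬r ⊃ p))) = ¬0 = 1
p ∨ r = 1/2 ∨ 1/4 = 1/2
q ∨ (p ∨ r) = 1/2 ∨ 1/2 = 1/2
(q ∨ (p ∨ r)) ∨ p = 1/2 ∨ 1/2 = 1/2
p ⊃ r = 1/2 ⊃ 1/4 = 3/4
¬(p ⊃ r) = ¬3/4 = 1/4
q ∨ q = 1/2 ∨ 1/2 = 1/2
¬(p ⊃ r) ⊃ (q ∨ q) = 1/4 ⊃ 1/2 = 1
((q ∨ (p ∨ r)) ∨ p) ⊃ (¬(p ⊃ r) ⊃ (q ∨ q)) = 1/2 ⊃ 1 = 1
p ∨ q = 1/2 ∨ 1/2 = 1/2
p ∨ (p ∨ q) = 1/2 ∨ 1/2 = 1/2
q ∨ p = 1/2 ∨ 1/2 = 1/2
¬(q ∨ p) = ¬1/2 = 1/2
(p ∨ (p ∨ q)) ∨ ¬(q ∨ p) = 1/2 ∨ 1/2 = 1/2
¬((p ∨ (p ∨ q)) ∨ ¬(q ∨ p)) = ¬1/2 = 1/2
(((q ∨ (p ∨ r)) ∨ p) ⊃ (¬(p ⊃ r) ⊃ (q ∨ q))) ∨ ¬((p ∨ (p ∨ q)) ∨ ¬(q ∨ p)) = 1 ∨ 1/2 = 1
¬((((q ∨ (p ∨ r)) ∨ p) ⊃ (¬(p ⊃ r) ⊃ (q ∨ q))) ∨ ¬((p ∨ (p ∨ q)) ∨ ¬(q ∨ p))) = ¬1 = 0
¬¬((((p ≡ r) ⊃ r) ⊃ r) ⊃ (q ≡ (¬r ⊃ p))) ⊃ ¬((((q ∨ (p ∨ r)) ∨ p) ⊃ (¬(p ⊃ r) ⊃ (q ∨ q))) ∨ ¬((p ∨ (p ∨ q)) ∨ ¬(q ∨ p))) = 1 ⊃ 0 = 0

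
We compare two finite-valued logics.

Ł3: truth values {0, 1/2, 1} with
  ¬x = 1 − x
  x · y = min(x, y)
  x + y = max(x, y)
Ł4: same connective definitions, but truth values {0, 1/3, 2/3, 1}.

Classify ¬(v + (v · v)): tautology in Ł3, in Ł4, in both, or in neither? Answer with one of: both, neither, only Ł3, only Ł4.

In Ł3: at v = 1/2 the value is 1/2 — not a tautology.
In Ł4: at v = 1/3 the value is 2/3 — not a tautology.

neither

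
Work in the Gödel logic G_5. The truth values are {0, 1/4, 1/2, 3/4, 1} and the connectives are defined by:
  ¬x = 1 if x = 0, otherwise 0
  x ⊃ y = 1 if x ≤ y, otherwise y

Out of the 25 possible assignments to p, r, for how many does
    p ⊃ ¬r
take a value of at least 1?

value 1: 9 assignments (counts)
value 0: 16 assignments
So 9 of the 25 assignments meet the threshold.

9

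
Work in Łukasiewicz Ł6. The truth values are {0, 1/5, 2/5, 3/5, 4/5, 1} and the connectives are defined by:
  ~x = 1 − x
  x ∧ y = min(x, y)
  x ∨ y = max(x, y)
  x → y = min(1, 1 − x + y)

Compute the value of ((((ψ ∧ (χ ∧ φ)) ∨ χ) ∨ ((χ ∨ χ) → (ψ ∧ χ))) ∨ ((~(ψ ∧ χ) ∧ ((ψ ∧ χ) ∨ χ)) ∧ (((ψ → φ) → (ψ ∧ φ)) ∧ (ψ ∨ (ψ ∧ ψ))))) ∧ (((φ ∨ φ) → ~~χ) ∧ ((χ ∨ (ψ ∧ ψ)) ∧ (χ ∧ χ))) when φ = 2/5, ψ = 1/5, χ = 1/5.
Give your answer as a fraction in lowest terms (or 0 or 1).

χ ∧ φ = 1/5 ∧ 2/5 = 1/5
ψ ∧ (χ ∧ φ) = 1/5 ∧ 1/5 = 1/5
(ψ ∧ (χ ∧ φ)) ∨ χ = 1/5 ∨ 1/5 = 1/5
χ ∨ χ = 1/5 ∨ 1/5 = 1/5
ψ ∧ χ = 1/5 ∧ 1/5 = 1/5
(χ ∨ χ) → (ψ ∧ χ) = 1/5 → 1/5 = 1
((ψ ∧ (χ ∧ φ)) ∨ χ) ∨ ((χ ∨ χ) → (ψ ∧ χ)) = 1/5 ∨ 1 = 1
ψ ∧ χ = 1/5 ∧ 1/5 = 1/5
~(ψ ∧ χ) = ~1/5 = 4/5
ψ ∧ χ = 1/5 ∧ 1/5 = 1/5
(ψ ∧ χ) ∨ χ = 1/5 ∨ 1/5 = 1/5
~(ψ ∧ χ) ∧ ((ψ ∧ χ) ∨ χ) = 4/5 ∧ 1/5 = 1/5
ψ → φ = 1/5 → 2/5 = 1
ψ ∧ φ = 1/5 ∧ 2/5 = 1/5
(ψ → φ) → (ψ ∧ φ) = 1 → 1/5 = 1/5
ψ ∧ ψ = 1/5 ∧ 1/5 = 1/5
ψ ∨ (ψ ∧ ψ) = 1/5 ∨ 1/5 = 1/5
((ψ → φ) → (ψ ∧ φ)) ∧ (ψ ∨ (ψ ∧ ψ)) = 1/5 ∧ 1/5 = 1/5
(~(ψ ∧ χ) ∧ ((ψ ∧ χ) ∨ χ)) ∧ (((ψ → φ) → (ψ ∧ φ)) ∧ (ψ ∨ (ψ ∧ ψ))) = 1/5 ∧ 1/5 = 1/5
(((ψ ∧ (χ ∧ φ)) ∨ χ) ∨ ((χ ∨ χ) → (ψ ∧ χ))) ∨ ((~(ψ ∧ χ) ∧ ((ψ ∧ χ) ∨ χ)) ∧ (((ψ → φ) → (ψ ∧ φ)) ∧ (ψ ∨ (ψ ∧ ψ)))) = 1 ∨ 1/5 = 1
φ ∨ φ = 2/5 ∨ 2/5 = 2/5
~χ = ~1/5 = 4/5
~~χ = ~4/5 = 1/5
(φ ∨ φ) → ~~χ = 2/5 → 1/5 = 4/5
ψ ∧ ψ = 1/5 ∧ 1/5 = 1/5
χ ∨ (ψ ∧ ψ) = 1/5 ∨ 1/5 = 1/5
χ ∧ χ = 1/5 ∧ 1/5 = 1/5
(χ ∨ (ψ ∧ ψ)) ∧ (χ ∧ χ) = 1/5 ∧ 1/5 = 1/5
((φ ∨ φ) → ~~χ) ∧ ((χ ∨ (ψ ∧ ψ)) ∧ (χ ∧ χ)) = 4/5 ∧ 1/5 = 1/5
((((ψ ∧ (χ ∧ φ)) ∨ χ) ∨ ((χ ∨ χ) → (ψ ∧ χ))) ∨ ((~(ψ ∧ χ) ∧ ((ψ ∧ χ) ∨ χ)) ∧ (((ψ → φ) → (ψ ∧ φ)) ∧ (ψ ∨ (ψ ∧ ψ))))) ∧ (((φ ∨ φ) → ~~χ) ∧ ((χ ∨ (ψ ∧ ψ)) ∧ (χ ∧ χ))) = 1 ∧ 1/5 = 1/5

1/5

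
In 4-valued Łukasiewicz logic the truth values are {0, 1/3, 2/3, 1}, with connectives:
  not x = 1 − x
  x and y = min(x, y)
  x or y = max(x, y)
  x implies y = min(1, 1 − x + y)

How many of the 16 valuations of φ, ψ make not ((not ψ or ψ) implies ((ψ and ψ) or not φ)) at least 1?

1

φ = 0, ψ = 0 ↦ 0  <
φ = 0, ψ = 1/3 ↦ 0  <
φ = 0, ψ = 2/3 ↦ 0  <
φ = 0, ψ = 1 ↦ 0  <
φ = 1/3, ψ = 0 ↦ 1/3  <
φ = 1/3, ψ = 1/3 ↦ 0  <
φ = 1/3, ψ = 2/3 ↦ 0  <
φ = 1/3, ψ = 1 ↦ 0  <
φ = 2/3, ψ = 0 ↦ 2/3  <
φ = 2/3, ψ = 1/3 ↦ 1/3  <
φ = 2/3, ψ = 2/3 ↦ 0  <
φ = 2/3, ψ = 1 ↦ 0  <
φ = 1, ψ = 0 ↦ 1  ≥
φ = 1, ψ = 1/3 ↦ 1/3  <
φ = 1, ψ = 2/3 ↦ 0  <
φ = 1, ψ = 1 ↦ 0  <
So 1 of the 16 assignments meets the threshold.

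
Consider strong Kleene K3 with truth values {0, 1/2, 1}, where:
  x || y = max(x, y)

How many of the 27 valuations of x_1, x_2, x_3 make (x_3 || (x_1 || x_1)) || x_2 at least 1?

value 1: 19 assignments (counts)
value 1/2: 7 assignments
value 0: 1 assignment
So 19 of the 27 assignments meet the threshold.

19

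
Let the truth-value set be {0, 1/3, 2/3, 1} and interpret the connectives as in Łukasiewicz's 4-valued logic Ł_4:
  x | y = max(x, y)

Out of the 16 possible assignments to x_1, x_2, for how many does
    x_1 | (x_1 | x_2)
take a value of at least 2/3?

12

x_1 = 0, x_2 = 0 ↦ 0  <
x_1 = 0, x_2 = 1/3 ↦ 1/3  <
x_1 = 0, x_2 = 2/3 ↦ 2/3  ≥
x_1 = 0, x_2 = 1 ↦ 1  ≥
x_1 = 1/3, x_2 = 0 ↦ 1/3  <
x_1 = 1/3, x_2 = 1/3 ↦ 1/3  <
x_1 = 1/3, x_2 = 2/3 ↦ 2/3  ≥
x_1 = 1/3, x_2 = 1 ↦ 1  ≥
x_1 = 2/3, x_2 = 0 ↦ 2/3  ≥
x_1 = 2/3, x_2 = 1/3 ↦ 2/3  ≥
x_1 = 2/3, x_2 = 2/3 ↦ 2/3  ≥
x_1 = 2/3, x_2 = 1 ↦ 1  ≥
x_1 = 1, x_2 = 0 ↦ 1  ≥
x_1 = 1, x_2 = 1/3 ↦ 1  ≥
x_1 = 1, x_2 = 2/3 ↦ 1  ≥
x_1 = 1, x_2 = 1 ↦ 1  ≥
So 12 of the 16 assignments meet the threshold.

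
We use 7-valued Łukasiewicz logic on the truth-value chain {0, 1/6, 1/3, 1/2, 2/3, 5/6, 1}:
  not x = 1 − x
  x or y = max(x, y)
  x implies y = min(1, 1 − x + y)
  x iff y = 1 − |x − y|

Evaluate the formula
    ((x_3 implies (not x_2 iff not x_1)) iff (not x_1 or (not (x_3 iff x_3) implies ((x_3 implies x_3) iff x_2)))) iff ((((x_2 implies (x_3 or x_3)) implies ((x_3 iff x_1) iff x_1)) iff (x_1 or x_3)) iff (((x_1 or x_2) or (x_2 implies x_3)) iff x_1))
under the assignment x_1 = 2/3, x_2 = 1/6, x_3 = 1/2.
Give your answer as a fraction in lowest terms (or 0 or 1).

5/6

not x_2 = not 1/6 = 5/6
not x_1 = not 2/3 = 1/3
not x_2 iff not x_1 = 5/6 iff 1/3 = 1/2
x_3 implies (not x_2 iff not x_1) = 1/2 implies 1/2 = 1
not x_1 = not 2/3 = 1/3
x_3 iff x_3 = 1/2 iff 1/2 = 1
not (x_3 iff x_3) = not 1 = 0
x_3 implies x_3 = 1/2 implies 1/2 = 1
(x_3 implies x_3) iff x_2 = 1 iff 1/6 = 1/6
not (x_3 iff x_3) implies ((x_3 implies x_3) iff x_2) = 0 implies 1/6 = 1
not x_1 or (not (x_3 iff x_3) implies ((x_3 implies x_3) iff x_2)) = 1/3 or 1 = 1
(x_3 implies (not x_2 iff not x_1)) iff (not x_1 or (not (x_3 iff x_3) implies ((x_3 implies x_3) iff x_2))) = 1 iff 1 = 1
x_3 or x_3 = 1/2 or 1/2 = 1/2
x_2 implies (x_3 or x_3) = 1/6 implies 1/2 = 1
x_3 iff x_1 = 1/2 iff 2/3 = 5/6
(x_3 iff x_1) iff x_1 = 5/6 iff 2/3 = 5/6
(x_2 implies (x_3 or x_3)) implies ((x_3 iff x_1) iff x_1) = 1 implies 5/6 = 5/6
x_1 or x_3 = 2/3 or 1/2 = 2/3
((x_2 implies (x_3 or x_3)) implies ((x_3 iff x_1) iff x_1)) iff (x_1 or x_3) = 5/6 iff 2/3 = 5/6
x_1 or x_2 = 2/3 or 1/6 = 2/3
x_2 implies x_3 = 1/6 implies 1/2 = 1
(x_1 or x_2) or (x_2 implies x_3) = 2/3 or 1 = 1
((x_1 or x_2) or (x_2 implies x_3)) iff x_1 = 1 iff 2/3 = 2/3
(((x_2 implies (x_3 or x_3)) implies ((x_3 iff x_1) iff x_1)) iff (x_1 or x_3)) iff (((x_1 or x_2) or (x_2 implies x_3)) iff x_1) = 5/6 iff 2/3 = 5/6
((x_3 implies (not x_2 iff not x_1)) iff (not x_1 or (not (x_3 iff x_3) implies ((x_3 implies x_3) iff x_2)))) iff ((((x_2 implies (x_3 or x_3)) implies ((x_3 iff x_1) iff x_1)) iff (x_1 or x_3)) iff (((x_1 or x_2) or (x_2 implies x_3)) iff x_1)) = 1 iff 5/6 = 5/6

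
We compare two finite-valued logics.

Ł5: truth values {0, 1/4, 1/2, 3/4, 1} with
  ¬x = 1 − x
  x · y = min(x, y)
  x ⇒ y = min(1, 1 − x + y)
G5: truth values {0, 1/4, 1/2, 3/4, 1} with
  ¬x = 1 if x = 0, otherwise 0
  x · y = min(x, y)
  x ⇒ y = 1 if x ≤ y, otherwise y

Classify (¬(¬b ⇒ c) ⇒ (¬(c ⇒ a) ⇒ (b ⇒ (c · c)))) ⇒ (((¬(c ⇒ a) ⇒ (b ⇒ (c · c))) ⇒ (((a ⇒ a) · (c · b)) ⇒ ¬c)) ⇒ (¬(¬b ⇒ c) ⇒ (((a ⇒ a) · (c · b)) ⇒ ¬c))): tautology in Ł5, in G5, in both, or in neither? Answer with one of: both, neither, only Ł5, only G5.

In Ł5: every assignment gives 1 — tautology.
In G5: every assignment gives 1 — tautology.

both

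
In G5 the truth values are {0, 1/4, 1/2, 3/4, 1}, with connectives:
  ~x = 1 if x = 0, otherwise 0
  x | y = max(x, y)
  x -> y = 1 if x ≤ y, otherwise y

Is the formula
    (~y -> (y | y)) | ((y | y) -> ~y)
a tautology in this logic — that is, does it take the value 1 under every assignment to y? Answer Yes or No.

Yes

y = 0 ↦ 1
y = 1/4 ↦ 1
y = 1/2 ↦ 1
y = 3/4 ↦ 1
y = 1 ↦ 1
Every assignment gives a value ≥ 1.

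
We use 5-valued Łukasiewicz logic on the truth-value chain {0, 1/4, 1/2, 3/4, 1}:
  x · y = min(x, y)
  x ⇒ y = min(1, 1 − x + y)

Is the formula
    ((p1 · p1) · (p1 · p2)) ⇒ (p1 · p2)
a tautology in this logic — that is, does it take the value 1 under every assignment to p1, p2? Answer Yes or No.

Yes

At p1 = 0, p2 = 1/4, for instance:
p1 · p1 = 0 · 0 = 0
p1 · p2 = 0 · 1/4 = 0
(p1 · p1) · (p1 · p2) = 0 · 0 = 0
((p1 · p1) · (p1 · p2)) ⇒ (p1 · p2) = 0 ⇒ 0 = 1
and checking the remaining 24 assignments likewise gives ≥ 1 in every case.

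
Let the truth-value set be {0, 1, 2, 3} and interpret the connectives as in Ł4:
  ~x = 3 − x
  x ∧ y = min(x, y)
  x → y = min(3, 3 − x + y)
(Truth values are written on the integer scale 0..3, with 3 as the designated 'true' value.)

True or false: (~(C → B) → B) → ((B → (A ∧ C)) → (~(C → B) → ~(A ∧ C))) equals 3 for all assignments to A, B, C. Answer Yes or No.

Counterexample: take A = 3, B = 1, C = 3.
C → B = 3 → 1 = 1
~(C → B) = ~1 = 2
~(C → B) → B = 2 → 1 = 2
A ∧ C = 3 ∧ 3 = 3
B → (A ∧ C) = 1 → 3 = 3
C → B = 3 → 1 = 1
~(C → B) = ~1 = 2
A ∧ C = 3 ∧ 3 = 3
~(A ∧ C) = ~3 = 0
~(C → B) → ~(A ∧ C) = 2 → 0 = 1
(B → (A ∧ C)) → (~(C → B) → ~(A ∧ C)) = 3 → 1 = 1
(~(C → B) → B) → ((B → (A ∧ C)) → (~(C → B) → ~(A ∧ C))) = 2 → 1 = 2
This gives 2 ≠ 3.

No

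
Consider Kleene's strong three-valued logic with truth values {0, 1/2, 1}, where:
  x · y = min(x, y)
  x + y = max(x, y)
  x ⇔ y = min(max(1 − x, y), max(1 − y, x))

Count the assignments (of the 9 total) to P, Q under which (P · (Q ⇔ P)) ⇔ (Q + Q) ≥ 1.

P = 0, Q = 0 ↦ 1  ≥
P = 0, Q = 1/2 ↦ 1/2  <
P = 0, Q = 1 ↦ 0  <
P = 1/2, Q = 0 ↦ 1/2  <
P = 1/2, Q = 1/2 ↦ 1/2  <
P = 1/2, Q = 1 ↦ 1/2  <
P = 1, Q = 0 ↦ 1  ≥
P = 1, Q = 1/2 ↦ 1/2  <
P = 1, Q = 1 ↦ 1  ≥
So 3 of the 9 assignments meet the threshold.

3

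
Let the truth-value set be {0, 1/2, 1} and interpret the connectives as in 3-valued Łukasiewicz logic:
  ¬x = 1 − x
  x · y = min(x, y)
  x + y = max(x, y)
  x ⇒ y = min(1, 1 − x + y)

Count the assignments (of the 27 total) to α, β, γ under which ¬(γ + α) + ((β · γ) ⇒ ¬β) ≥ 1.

value 1: 21 assignments (counts)
value 1/2: 3 assignments
value 0: 3 assignments
So 21 of the 27 assignments meet the threshold.

21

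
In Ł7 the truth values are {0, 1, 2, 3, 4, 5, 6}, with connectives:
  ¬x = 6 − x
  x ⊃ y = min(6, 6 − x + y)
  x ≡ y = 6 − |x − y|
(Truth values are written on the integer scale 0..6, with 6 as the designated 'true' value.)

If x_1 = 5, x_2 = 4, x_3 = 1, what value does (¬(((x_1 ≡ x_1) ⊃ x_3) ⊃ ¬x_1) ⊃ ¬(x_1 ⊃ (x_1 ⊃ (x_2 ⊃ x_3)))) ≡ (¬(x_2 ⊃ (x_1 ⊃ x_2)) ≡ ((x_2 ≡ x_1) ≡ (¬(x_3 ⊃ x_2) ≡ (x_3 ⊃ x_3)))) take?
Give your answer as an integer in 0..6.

5

x_1 ≡ x_1 = 5 ≡ 5 = 6
(x_1 ≡ x_1) ⊃ x_3 = 6 ⊃ 1 = 1
¬x_1 = ¬5 = 1
((x_1 ≡ x_1) ⊃ x_3) ⊃ ¬x_1 = 1 ⊃ 1 = 6
¬(((x_1 ≡ x_1) ⊃ x_3) ⊃ ¬x_1) = ¬6 = 0
x_2 ⊃ x_3 = 4 ⊃ 1 = 3
x_1 ⊃ (x_2 ⊃ x_3) = 5 ⊃ 3 = 4
x_1 ⊃ (x_1 ⊃ (x_2 ⊃ x_3)) = 5 ⊃ 4 = 5
¬(x_1 ⊃ (x_1 ⊃ (x_2 ⊃ x_3))) = ¬5 = 1
¬(((x_1 ≡ x_1) ⊃ x_3) ⊃ ¬x_1) ⊃ ¬(x_1 ⊃ (x_1 ⊃ (x_2 ⊃ x_3))) = 0 ⊃ 1 = 6
x_1 ⊃ x_2 = 5 ⊃ 4 = 5
x_2 ⊃ (x_1 ⊃ x_2) = 4 ⊃ 5 = 6
¬(x_2 ⊃ (x_1 ⊃ x_2)) = ¬6 = 0
x_2 ≡ x_1 = 4 ≡ 5 = 5
x_3 ⊃ x_2 = 1 ⊃ 4 = 6
¬(x_3 ⊃ x_2) = ¬6 = 0
x_3 ⊃ x_3 = 1 ⊃ 1 = 6
¬(x_3 ⊃ x_2) ≡ (x_3 ⊃ x_3) = 0 ≡ 6 = 0
(x_2 ≡ x_1) ≡ (¬(x_3 ⊃ x_2) ≡ (x_3 ⊃ x_3)) = 5 ≡ 0 = 1
¬(x_2 ⊃ (x_1 ⊃ x_2)) ≡ ((x_2 ≡ x_1) ≡ (¬(x_3 ⊃ x_2) ≡ (x_3 ⊃ x_3))) = 0 ≡ 1 = 5
(¬(((x_1 ≡ x_1) ⊃ x_3) ⊃ ¬x_1) ⊃ ¬(x_1 ⊃ (x_1 ⊃ (x_2 ⊃ x_3)))) ≡ (¬(x_2 ⊃ (x_1 ⊃ x_2)) ≡ ((x_2 ≡ x_1) ≡ (¬(x_3 ⊃ x_2) ≡ (x_3 ⊃ x_3)))) = 6 ≡ 5 = 5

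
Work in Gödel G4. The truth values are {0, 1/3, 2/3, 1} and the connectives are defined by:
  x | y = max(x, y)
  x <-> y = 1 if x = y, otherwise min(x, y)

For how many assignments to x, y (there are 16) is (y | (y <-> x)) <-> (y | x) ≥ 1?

x = 0, y = 0 ↦ 0  <
x = 0, y = 1/3 ↦ 1  ≥
x = 0, y = 2/3 ↦ 1  ≥
x = 0, y = 1 ↦ 1  ≥
x = 1/3, y = 0 ↦ 0  <
x = 1/3, y = 1/3 ↦ 1/3  <
x = 1/3, y = 2/3 ↦ 1  ≥
x = 1/3, y = 1 ↦ 1  ≥
x = 2/3, y = 0 ↦ 0  <
x = 2/3, y = 1/3 ↦ 1/3  <
x = 2/3, y = 2/3 ↦ 2/3  <
x = 2/3, y = 1 ↦ 1  ≥
x = 1, y = 0 ↦ 0  <
x = 1, y = 1/3 ↦ 1/3  <
x = 1, y = 2/3 ↦ 2/3  <
x = 1, y = 1 ↦ 1  ≥
So 7 of the 16 assignments meet the threshold.

7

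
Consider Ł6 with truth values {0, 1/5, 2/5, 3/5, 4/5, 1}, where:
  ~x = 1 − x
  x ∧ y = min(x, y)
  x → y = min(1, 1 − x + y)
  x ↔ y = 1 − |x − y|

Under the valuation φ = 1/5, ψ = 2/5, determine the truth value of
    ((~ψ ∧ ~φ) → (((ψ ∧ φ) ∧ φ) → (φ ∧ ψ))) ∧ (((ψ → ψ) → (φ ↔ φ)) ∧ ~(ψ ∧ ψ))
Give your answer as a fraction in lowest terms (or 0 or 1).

~ψ = ~2/5 = 3/5
~φ = ~1/5 = 4/5
~ψ ∧ ~φ = 3/5 ∧ 4/5 = 3/5
ψ ∧ φ = 2/5 ∧ 1/5 = 1/5
(ψ ∧ φ) ∧ φ = 1/5 ∧ 1/5 = 1/5
φ ∧ ψ = 1/5 ∧ 2/5 = 1/5
((ψ ∧ φ) ∧ φ) → (φ ∧ ψ) = 1/5 → 1/5 = 1
(~ψ ∧ ~φ) → (((ψ ∧ φ) ∧ φ) → (φ ∧ ψ)) = 3/5 → 1 = 1
ψ → ψ = 2/5 → 2/5 = 1
φ ↔ φ = 1/5 ↔ 1/5 = 1
(ψ → ψ) → (φ ↔ φ) = 1 → 1 = 1
ψ ∧ ψ = 2/5 ∧ 2/5 = 2/5
~(ψ ∧ ψ) = ~2/5 = 3/5
((ψ → ψ) → (φ ↔ φ)) ∧ ~(ψ ∧ ψ) = 1 ∧ 3/5 = 3/5
((~ψ ∧ ~φ) → (((ψ ∧ φ) ∧ φ) → (φ ∧ ψ))) ∧ (((ψ → ψ) → (φ ↔ φ)) ∧ ~(ψ ∧ ψ)) = 1 ∧ 3/5 = 3/5

3/5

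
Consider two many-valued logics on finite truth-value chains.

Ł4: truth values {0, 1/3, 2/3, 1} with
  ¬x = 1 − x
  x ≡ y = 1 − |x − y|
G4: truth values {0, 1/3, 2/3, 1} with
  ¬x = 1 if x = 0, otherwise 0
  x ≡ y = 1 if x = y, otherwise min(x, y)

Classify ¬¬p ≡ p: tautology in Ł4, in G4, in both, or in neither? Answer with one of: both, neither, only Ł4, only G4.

only Ł4

In Ł4: every assignment gives 1 — tautology.
In G4: at p = 1/3 the value is 1/3 — not a tautology.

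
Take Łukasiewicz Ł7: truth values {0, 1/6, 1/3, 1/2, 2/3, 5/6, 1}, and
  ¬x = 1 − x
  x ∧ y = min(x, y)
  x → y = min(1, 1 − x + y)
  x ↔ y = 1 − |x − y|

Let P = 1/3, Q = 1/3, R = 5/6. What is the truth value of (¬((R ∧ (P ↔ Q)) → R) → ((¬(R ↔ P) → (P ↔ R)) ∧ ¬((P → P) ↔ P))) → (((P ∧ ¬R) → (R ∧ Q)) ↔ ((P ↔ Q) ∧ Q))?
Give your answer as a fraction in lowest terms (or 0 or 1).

P ↔ Q = 1/3 ↔ 1/3 = 1
R ∧ (P ↔ Q) = 5/6 ∧ 1 = 5/6
(R ∧ (P ↔ Q)) → R = 5/6 → 5/6 = 1
¬((R ∧ (P ↔ Q)) → R) = ¬1 = 0
R ↔ P = 5/6 ↔ 1/3 = 1/2
¬(R ↔ P) = ¬1/2 = 1/2
P ↔ R = 1/3 ↔ 5/6 = 1/2
¬(R ↔ P) → (P ↔ R) = 1/2 → 1/2 = 1
P → P = 1/3 → 1/3 = 1
(P → P) ↔ P = 1 ↔ 1/3 = 1/3
¬((P → P) ↔ P) = ¬1/3 = 2/3
(¬(R ↔ P) → (P ↔ R)) ∧ ¬((P → P) ↔ P) = 1 ∧ 2/3 = 2/3
¬((R ∧ (P ↔ Q)) → R) → ((¬(R ↔ P) → (P ↔ R)) ∧ ¬((P → P) ↔ P)) = 0 → 2/3 = 1
¬R = ¬5/6 = 1/6
P ∧ ¬R = 1/3 ∧ 1/6 = 1/6
R ∧ Q = 5/6 ∧ 1/3 = 1/3
(P ∧ ¬R) → (R ∧ Q) = 1/6 → 1/3 = 1
P ↔ Q = 1/3 ↔ 1/3 = 1
(P ↔ Q) ∧ Q = 1 ∧ 1/3 = 1/3
((P ∧ ¬R) → (R ∧ Q)) ↔ ((P ↔ Q) ∧ Q) = 1 ↔ 1/3 = 1/3
(¬((R ∧ (P ↔ Q)) → R) → ((¬(R ↔ P) → (P ↔ R)) ∧ ¬((P → P) ↔ P))) → (((P ∧ ¬R) → (R ∧ Q)) ↔ ((P ↔ Q) ∧ Q)) = 1 → 1/3 = 1/3

1/3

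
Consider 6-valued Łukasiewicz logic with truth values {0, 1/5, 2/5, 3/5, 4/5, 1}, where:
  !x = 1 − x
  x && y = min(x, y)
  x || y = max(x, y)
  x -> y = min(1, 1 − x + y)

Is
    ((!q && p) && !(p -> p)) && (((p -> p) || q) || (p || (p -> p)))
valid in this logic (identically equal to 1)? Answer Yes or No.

Counterexample: take p = 0, q = 0.
!q = !0 = 1
!q && p = 1 && 0 = 0
p -> p = 0 -> 0 = 1
!(p -> p) = !1 = 0
(!q && p) && !(p -> p) = 0 && 0 = 0
p -> p = 0 -> 0 = 1
(p -> p) || q = 1 || 0 = 1
p -> p = 0 -> 0 = 1
p || (p -> p) = 0 || 1 = 1
((p -> p) || q) || (p || (p -> p)) = 1 || 1 = 1
((!q && p) && !(p -> p)) && (((p -> p) || q) || (p || (p -> p))) = 0 && 1 = 0
This gives 0 ≠ 1.

No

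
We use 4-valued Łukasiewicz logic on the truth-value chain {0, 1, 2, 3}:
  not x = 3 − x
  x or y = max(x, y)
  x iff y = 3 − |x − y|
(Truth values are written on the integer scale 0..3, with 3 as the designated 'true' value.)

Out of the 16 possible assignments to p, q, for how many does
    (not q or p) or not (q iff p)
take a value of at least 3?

8

p = 0, q = 0 ↦ 3  ≥
p = 0, q = 1 ↦ 2  <
p = 0, q = 2 ↦ 2  <
p = 0, q = 3 ↦ 3  ≥
p = 1, q = 0 ↦ 3  ≥
p = 1, q = 1 ↦ 2  <
p = 1, q = 2 ↦ 1  <
p = 1, q = 3 ↦ 2  <
p = 2, q = 0 ↦ 3  ≥
p = 2, q = 1 ↦ 2  <
p = 2, q = 2 ↦ 2  <
p = 2, q = 3 ↦ 2  <
p = 3, q = 0 ↦ 3  ≥
p = 3, q = 1 ↦ 3  ≥
p = 3, q = 2 ↦ 3  ≥
p = 3, q = 3 ↦ 3  ≥
So 8 of the 16 assignments meet the threshold.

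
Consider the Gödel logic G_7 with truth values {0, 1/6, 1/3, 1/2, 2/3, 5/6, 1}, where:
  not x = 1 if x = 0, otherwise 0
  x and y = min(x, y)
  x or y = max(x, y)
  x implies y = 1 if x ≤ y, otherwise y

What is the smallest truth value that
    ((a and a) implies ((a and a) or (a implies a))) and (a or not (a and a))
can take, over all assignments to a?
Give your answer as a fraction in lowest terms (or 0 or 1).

Take a = 1/6:
a and a = 1/6 and 1/6 = 1/6
a and a = 1/6 and 1/6 = 1/6
a implies a = 1/6 implies 1/6 = 1
(a and a) or (a implies a) = 1/6 or 1 = 1
(a and a) implies ((a and a) or (a implies a)) = 1/6 implies 1 = 1
a and a = 1/6 and 1/6 = 1/6
not (a and a) = not 1/6 = 0
a or not (a and a) = 1/6 or 0 = 1/6
((a and a) implies ((a and a) or (a implies a))) and (a or not (a and a)) = 1 and 1/6 = 1/6
No assignment yields a value below 1/6, so this is the minimum.

1/6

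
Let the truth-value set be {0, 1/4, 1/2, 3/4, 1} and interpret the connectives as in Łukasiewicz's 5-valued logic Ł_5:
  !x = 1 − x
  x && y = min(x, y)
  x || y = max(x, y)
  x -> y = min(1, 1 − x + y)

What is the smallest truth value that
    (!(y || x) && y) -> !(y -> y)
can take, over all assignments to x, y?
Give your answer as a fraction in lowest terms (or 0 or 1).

Take x = 0, y = 1/2:
y || x = 1/2 || 0 = 1/2
!(y || x) = !1/2 = 1/2
!(y || x) && y = 1/2 && 1/2 = 1/2
y -> y = 1/2 -> 1/2 = 1
!(y -> y) = !1 = 0
(!(y || x) && y) -> !(y -> y) = 1/2 -> 0 = 1/2
No assignment yields a value below 1/2, so this is the minimum.

1/2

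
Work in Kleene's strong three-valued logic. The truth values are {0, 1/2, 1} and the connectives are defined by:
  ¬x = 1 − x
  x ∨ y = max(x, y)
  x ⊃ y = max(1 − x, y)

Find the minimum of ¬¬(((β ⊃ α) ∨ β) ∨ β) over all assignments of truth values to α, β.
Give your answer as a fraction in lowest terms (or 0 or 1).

Take α = 0, β = 1/2:
β ⊃ α = 1/2 ⊃ 0 = 1/2
(β ⊃ α) ∨ β = 1/2 ∨ 1/2 = 1/2
((β ⊃ α) ∨ β) ∨ β = 1/2 ∨ 1/2 = 1/2
¬(((β ⊃ α) ∨ β) ∨ β) = ¬1/2 = 1/2
¬¬(((β ⊃ α) ∨ β) ∨ β) = ¬1/2 = 1/2
No assignment yields a value below 1/2, so this is the minimum.

1/2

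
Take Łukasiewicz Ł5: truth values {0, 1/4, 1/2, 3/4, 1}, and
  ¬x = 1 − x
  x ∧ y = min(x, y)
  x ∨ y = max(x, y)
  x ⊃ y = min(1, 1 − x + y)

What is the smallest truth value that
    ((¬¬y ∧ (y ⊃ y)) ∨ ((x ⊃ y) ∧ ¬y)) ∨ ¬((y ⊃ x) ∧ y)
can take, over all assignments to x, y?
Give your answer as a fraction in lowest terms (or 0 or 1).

1/2

Take x = 0, y = 1/2:
¬y = ¬1/2 = 1/2
¬¬y = ¬1/2 = 1/2
y ⊃ y = 1/2 ⊃ 1/2 = 1
¬¬y ∧ (y ⊃ y) = 1/2 ∧ 1 = 1/2
x ⊃ y = 0 ⊃ 1/2 = 1
¬y = ¬1/2 = 1/2
(x ⊃ y) ∧ ¬y = 1 ∧ 1/2 = 1/2
(¬¬y ∧ (y ⊃ y)) ∨ ((x ⊃ y) ∧ ¬y) = 1/2 ∨ 1/2 = 1/2
y ⊃ x = 1/2 ⊃ 0 = 1/2
(y ⊃ x) ∧ y = 1/2 ∧ 1/2 = 1/2
¬((y ⊃ x) ∧ y) = ¬1/2 = 1/2
((¬¬y ∧ (y ⊃ y)) ∨ ((x ⊃ y) ∧ ¬y)) ∨ ¬((y ⊃ x) ∧ y) = 1/2 ∨ 1/2 = 1/2
No assignment yields a value below 1/2, so this is the minimum.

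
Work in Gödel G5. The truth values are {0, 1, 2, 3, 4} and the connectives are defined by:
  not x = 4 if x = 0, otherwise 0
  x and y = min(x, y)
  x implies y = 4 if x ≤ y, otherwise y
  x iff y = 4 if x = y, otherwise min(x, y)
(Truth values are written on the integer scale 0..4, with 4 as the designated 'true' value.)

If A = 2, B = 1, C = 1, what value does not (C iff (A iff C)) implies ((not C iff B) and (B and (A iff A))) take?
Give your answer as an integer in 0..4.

A iff C = 2 iff 1 = 1
C iff (A iff C) = 1 iff 1 = 4
not (C iff (A iff C)) = not 4 = 0
not C = not 1 = 0
not C iff B = 0 iff 1 = 0
A iff A = 2 iff 2 = 4
B and (A iff A) = 1 and 4 = 1
(not C iff B) and (B and (A iff A)) = 0 and 1 = 0
not (C iff (A iff C)) implies ((not C iff B) and (B and (A iff A))) = 0 implies 0 = 4

4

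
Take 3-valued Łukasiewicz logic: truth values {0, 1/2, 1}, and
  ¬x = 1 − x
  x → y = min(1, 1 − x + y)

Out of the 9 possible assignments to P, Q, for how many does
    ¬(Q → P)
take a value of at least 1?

P = 0, Q = 0 ↦ 0  <
P = 0, Q = 1/2 ↦ 1/2  <
P = 0, Q = 1 ↦ 1  ≥
P = 1/2, Q = 0 ↦ 0  <
P = 1/2, Q = 1/2 ↦ 0  <
P = 1/2, Q = 1 ↦ 1/2  <
P = 1, Q = 0 ↦ 0  <
P = 1, Q = 1/2 ↦ 0  <
P = 1, Q = 1 ↦ 0  <
So 1 of the 9 assignments meets the threshold.

1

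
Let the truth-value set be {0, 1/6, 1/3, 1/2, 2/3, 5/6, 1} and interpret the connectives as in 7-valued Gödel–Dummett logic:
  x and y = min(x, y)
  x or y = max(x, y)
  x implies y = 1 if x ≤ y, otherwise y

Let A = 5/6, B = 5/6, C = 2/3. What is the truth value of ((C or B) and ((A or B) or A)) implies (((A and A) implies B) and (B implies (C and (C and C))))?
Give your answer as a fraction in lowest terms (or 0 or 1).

2/3

C or B = 2/3 or 5/6 = 5/6
A or B = 5/6 or 5/6 = 5/6
(A or B) or A = 5/6 or 5/6 = 5/6
(C or B) and ((A or B) or A) = 5/6 and 5/6 = 5/6
A and A = 5/6 and 5/6 = 5/6
(A and A) implies B = 5/6 implies 5/6 = 1
C and C = 2/3 and 2/3 = 2/3
C and (C and C) = 2/3 and 2/3 = 2/3
B implies (C and (C and C)) = 5/6 implies 2/3 = 2/3
((A and A) implies B) and (B implies (C and (C and C))) = 1 and 2/3 = 2/3
((C or B) and ((A or B) or A)) implies (((A and A) implies B) and (B implies (C and (C and C)))) = 5/6 implies 2/3 = 2/3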